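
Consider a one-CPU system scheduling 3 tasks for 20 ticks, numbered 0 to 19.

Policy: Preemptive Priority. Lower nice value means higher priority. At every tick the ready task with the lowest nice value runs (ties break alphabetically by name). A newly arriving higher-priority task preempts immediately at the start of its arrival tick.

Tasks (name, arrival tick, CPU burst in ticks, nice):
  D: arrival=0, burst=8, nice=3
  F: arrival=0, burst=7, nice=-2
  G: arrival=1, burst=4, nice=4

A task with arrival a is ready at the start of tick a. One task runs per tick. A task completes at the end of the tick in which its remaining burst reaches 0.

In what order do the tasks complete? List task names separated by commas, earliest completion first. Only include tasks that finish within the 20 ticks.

completion order = F, D, G

t=0: ready={D,F} → run F
t=1: ready={D,F,G} → run F
t=2: ready={D,F,G} → run F
t=3: ready={D,F,G} → run F
t=4: ready={D,F,G} → run F
t=5: ready={D,F,G} → run F
t=6: ready={D,F,G} → run F
t=7: ready={D,G} → run D
t=8: ready={D,G} → run D
t=9: ready={D,G} → run D
t=10: ready={D,G} → run D
t=11: ready={D,G} → run D
t=12: ready={D,G} → run D
t=13: ready={D,G} → run D
t=14: ready={D,G} → run D
t=15: ready={G} → run G
t=16: ready={G} → run G
t=17: ready={G} → run G
t=18: ready={G} → run G
t=19: (idle)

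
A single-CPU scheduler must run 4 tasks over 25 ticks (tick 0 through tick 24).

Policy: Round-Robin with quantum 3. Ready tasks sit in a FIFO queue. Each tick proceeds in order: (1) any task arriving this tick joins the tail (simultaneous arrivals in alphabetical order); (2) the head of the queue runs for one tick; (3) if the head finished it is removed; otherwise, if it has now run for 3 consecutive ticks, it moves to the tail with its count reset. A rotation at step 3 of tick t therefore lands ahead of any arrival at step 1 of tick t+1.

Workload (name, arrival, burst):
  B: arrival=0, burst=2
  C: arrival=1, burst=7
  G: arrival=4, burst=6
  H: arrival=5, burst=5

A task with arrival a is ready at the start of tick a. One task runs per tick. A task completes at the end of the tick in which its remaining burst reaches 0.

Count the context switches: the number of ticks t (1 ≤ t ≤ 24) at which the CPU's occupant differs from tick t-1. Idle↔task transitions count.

context switches = 8

t=0: queue=[B] q_used=0 → run B
t=1: queue=[B,C] q_used=1 → run B
t=2: queue=[C] q_used=0 → run C
t=3: queue=[C] q_used=1 → run C
t=4: queue=[C,G] q_used=2 → run C
t=5: queue=[G,C,H] q_used=0 → run G
t=6: queue=[G,C,H] q_used=1 → run G
t=7: queue=[G,C,H] q_used=2 → run G
t=8: queue=[C,H,G] q_used=0 → run C
t=9: queue=[C,H,G] q_used=1 → run C
t=10: queue=[C,H,G] q_used=2 → run C
t=11: queue=[H,G,C] q_used=0 → run H
t=12: queue=[H,G,C] q_used=1 → run H
t=13: queue=[H,G,C] q_used=2 → run H
t=14: queue=[G,C,H] q_used=0 → run G
t=15: queue=[G,C,H] q_used=1 → run G
t=16: queue=[G,C,H] q_used=2 → run G
t=17: queue=[C,H] q_used=0 → run C
t=18: queue=[H] q_used=0 → run H
t=19: queue=[H] q_used=1 → run H
t=20: (idle)
t=21: (idle)
t=22: (idle)
t=23: (idle)
t=24: (idle)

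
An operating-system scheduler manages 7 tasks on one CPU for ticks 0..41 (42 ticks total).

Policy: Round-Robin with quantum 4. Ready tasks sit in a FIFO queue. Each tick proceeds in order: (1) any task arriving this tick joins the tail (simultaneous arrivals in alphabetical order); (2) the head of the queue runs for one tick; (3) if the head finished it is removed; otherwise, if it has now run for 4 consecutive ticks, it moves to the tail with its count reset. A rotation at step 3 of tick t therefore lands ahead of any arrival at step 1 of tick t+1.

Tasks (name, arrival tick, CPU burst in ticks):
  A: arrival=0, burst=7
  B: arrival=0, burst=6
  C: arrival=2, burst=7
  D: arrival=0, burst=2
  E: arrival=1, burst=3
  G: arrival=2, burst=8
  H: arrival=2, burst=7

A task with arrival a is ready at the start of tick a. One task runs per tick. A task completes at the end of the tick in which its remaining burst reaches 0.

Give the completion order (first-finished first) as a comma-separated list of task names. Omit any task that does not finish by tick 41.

t=0: queue=[A,B,D] q_used=0 → run A
t=1: queue=[A,B,D,E] q_used=1 → run A
t=2: queue=[A,B,D,E,C,G,H] q_used=2 → run A
t=3: queue=[A,B,D,E,C,G,H] q_used=3 → run A
t=4: queue=[B,D,E,C,G,H,A] q_used=0 → run B
t=5: queue=[B,D,E,C,G,H,A] q_used=1 → run B
t=6: queue=[B,D,E,C,G,H,A] q_used=2 → run B
t=7: queue=[B,D,E,C,G,H,A] q_used=3 → run B
t=8: queue=[D,E,C,G,H,A,B] q_used=0 → run D
t=9: queue=[D,E,C,G,H,A,B] q_used=1 → run D
t=10: queue=[E,C,G,H,A,B] q_used=0 → run E
t=11: queue=[E,C,G,H,A,B] q_used=1 → run E
t=12: queue=[E,C,G,H,A,B] q_used=2 → run E
t=13: queue=[C,G,H,A,B] q_used=0 → run C
t=14: queue=[C,G,H,A,B] q_used=1 → run C
t=15: queue=[C,G,H,A,B] q_used=2 → run C
t=16: queue=[C,G,H,A,B] q_used=3 → run C
t=17: queue=[G,H,A,B,C] q_used=0 → run G
t=18: queue=[G,H,A,B,C] q_used=1 → run G
t=19: queue=[G,H,A,B,C] q_used=2 → run G
t=20: queue=[G,H,A,B,C] q_used=3 → run G
t=21: queue=[H,A,B,C,G] q_used=0 → run H
t=22: queue=[H,A,B,C,G] q_used=1 → run H
t=23: queue=[H,A,B,C,G] q_used=2 → run H
t=24: queue=[H,A,B,C,G] q_used=3 → run H
t=25: queue=[A,B,C,G,H] q_used=0 → run A
t=26: queue=[A,B,C,G,H] q_used=1 → run A
t=27: queue=[A,B,C,G,H] q_used=2 → run A
t=28: queue=[B,C,G,H] q_used=0 → run B
t=29: queue=[B,C,G,H] q_used=1 → run B
t=30: queue=[C,G,H] q_used=0 → run C
t=31: queue=[C,G,H] q_used=1 → run C
t=32: queue=[C,G,H] q_used=2 → run C
t=33: queue=[G,H] q_used=0 → run G
t=34: queue=[G,H] q_used=1 → run G
t=35: queue=[G,H] q_used=2 → run G
t=36: queue=[G,H] q_used=3 → run G
t=37: queue=[H] q_used=0 → run H
t=38: queue=[H] q_used=1 → run H
t=39: queue=[H] q_used=2 → run H
t=40: (idle)
t=41: (idle)

completion order = D, E, A, B, C, G, H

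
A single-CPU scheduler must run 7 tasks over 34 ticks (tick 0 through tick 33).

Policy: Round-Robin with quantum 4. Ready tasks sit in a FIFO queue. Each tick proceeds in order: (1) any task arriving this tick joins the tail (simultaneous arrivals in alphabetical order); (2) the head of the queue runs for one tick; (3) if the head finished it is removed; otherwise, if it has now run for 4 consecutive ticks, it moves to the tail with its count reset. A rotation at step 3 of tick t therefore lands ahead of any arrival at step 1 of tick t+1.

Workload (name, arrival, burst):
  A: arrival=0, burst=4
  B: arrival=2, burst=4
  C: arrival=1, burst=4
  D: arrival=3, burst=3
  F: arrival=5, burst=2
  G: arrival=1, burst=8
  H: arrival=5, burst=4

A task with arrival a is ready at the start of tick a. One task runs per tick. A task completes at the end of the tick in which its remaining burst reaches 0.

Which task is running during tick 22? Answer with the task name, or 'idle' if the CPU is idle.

running at tick 22 = H

t=0: queue=[A] q_used=0 → run A
t=1: queue=[A,C,G] q_used=1 → run A
t=2: queue=[A,C,G,B] q_used=2 → run A
t=3: queue=[A,C,G,B,D] q_used=3 → run A
t=4: queue=[C,G,B,D] q_used=0 → run C
t=5: queue=[C,G,B,D,F,H] q_used=1 → run C
t=6: queue=[C,G,B,D,F,H] q_used=2 → run C
t=7: queue=[C,G,B,D,F,H] q_used=3 → run C
t=8: queue=[G,B,D,F,H] q_used=0 → run G
t=9: queue=[G,B,D,F,H] q_used=1 → run G
t=10: queue=[G,B,D,F,H] q_used=2 → run G
t=11: queue=[G,B,D,F,H] q_used=3 → run G
t=12: queue=[B,D,F,H,G] q_used=0 → run B
t=13: queue=[B,D,F,H,G] q_used=1 → run B
t=14: queue=[B,D,F,H,G] q_used=2 → run B
t=15: queue=[B,D,F,H,G] q_used=3 → run B
t=16: queue=[D,F,H,G] q_used=0 → run D
t=17: queue=[D,F,H,G] q_used=1 → run D
t=18: queue=[D,F,H,G] q_used=2 → run D
t=19: queue=[F,H,G] q_used=0 → run F
t=20: queue=[F,H,G] q_used=1 → run F
t=21: queue=[H,G] q_used=0 → run H
t=22: queue=[H,G] q_used=1 → run H
t=23: queue=[H,G] q_used=2 → run H
t=24: queue=[H,G] q_used=3 → run H
t=25: queue=[G] q_used=0 → run G
t=26: queue=[G] q_used=1 → run G
t=27: queue=[G] q_used=2 → run G
t=28: queue=[G] q_used=3 → run G
t=29: (idle)
t=30: (idle)
t=31: (idle)
t=32: (idle)
t=33: (idle)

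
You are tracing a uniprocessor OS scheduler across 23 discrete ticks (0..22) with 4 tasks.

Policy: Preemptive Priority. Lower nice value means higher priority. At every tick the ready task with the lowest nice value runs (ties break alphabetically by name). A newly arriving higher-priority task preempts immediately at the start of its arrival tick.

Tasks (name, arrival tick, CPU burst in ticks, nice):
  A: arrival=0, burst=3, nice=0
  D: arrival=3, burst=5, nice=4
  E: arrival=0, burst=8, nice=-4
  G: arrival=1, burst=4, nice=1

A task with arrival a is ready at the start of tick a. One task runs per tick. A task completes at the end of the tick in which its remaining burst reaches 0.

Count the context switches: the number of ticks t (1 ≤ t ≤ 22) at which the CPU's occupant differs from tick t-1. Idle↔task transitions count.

t=0: ready={A,E} → run E
t=1: ready={A,E,G} → run E
t=2: ready={A,E,G} → run E
t=3: ready={A,D,E,G} → run E
t=4: ready={A,D,E,G} → run E
t=5: ready={A,D,E,G} → run E
t=6: ready={A,D,E,G} → run E
t=7: ready={A,D,E,G} → run E
t=8: ready={A,D,G} → run A
t=9: ready={A,D,G} → run A
t=10: ready={A,D,G} → run A
t=11: ready={D,G} → run G
t=12: ready={D,G} → run G
t=13: ready={D,G} → run G
t=14: ready={D,G} → run G
t=15: ready={D} → run D
t=16: ready={D} → run D
t=17: ready={D} → run D
t=18: ready={D} → run D
t=19: ready={D} → run D
t=20: (idle)
t=21: (idle)
t=22: (idle)

context switches = 4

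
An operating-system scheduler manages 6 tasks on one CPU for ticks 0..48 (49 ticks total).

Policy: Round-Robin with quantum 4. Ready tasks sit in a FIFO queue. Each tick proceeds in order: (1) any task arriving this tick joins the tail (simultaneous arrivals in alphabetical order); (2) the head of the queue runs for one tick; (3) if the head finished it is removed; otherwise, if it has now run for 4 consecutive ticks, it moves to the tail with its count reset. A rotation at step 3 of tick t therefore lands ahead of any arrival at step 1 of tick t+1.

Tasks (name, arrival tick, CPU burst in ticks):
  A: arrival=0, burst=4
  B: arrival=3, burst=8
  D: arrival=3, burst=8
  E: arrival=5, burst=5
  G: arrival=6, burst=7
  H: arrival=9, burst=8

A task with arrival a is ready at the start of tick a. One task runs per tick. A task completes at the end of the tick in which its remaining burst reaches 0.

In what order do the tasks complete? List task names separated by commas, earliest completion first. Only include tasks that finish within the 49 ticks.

t=0: queue=[A] q_used=0 → run A
t=1: queue=[A] q_used=1 → run A
t=2: queue=[A] q_used=2 → run A
t=3: queue=[A,B,D] q_used=3 → run A
t=4: queue=[B,D] q_used=0 → run B
t=5: queue=[B,D,E] q_used=1 → run B
t=6: queue=[B,D,E,G] q_used=2 → run B
t=7: queue=[B,D,E,G] q_used=3 → run B
t=8: queue=[D,E,G,B] q_used=0 → run D
t=9: queue=[D,E,G,B,H] q_used=1 → run D
t=10: queue=[D,E,G,B,H] q_used=2 → run D
t=11: queue=[D,E,G,B,H] q_used=3 → run D
t=12: queue=[E,G,B,H,D] q_used=0 → run E
t=13: queue=[E,G,B,H,D] q_used=1 → run E
t=14: queue=[E,G,B,H,D] q_used=2 → run E
t=15: queue=[E,G,B,H,D] q_used=3 → run E
t=16: queue=[G,B,H,D,E] q_used=0 → run G
t=17: queue=[G,B,H,D,E] q_used=1 → run G
t=18: queue=[G,B,H,D,E] q_used=2 → run G
t=19: queue=[G,B,H,D,E] q_used=3 → run G
t=20: queue=[B,H,D,E,G] q_used=0 → run B
t=21: queue=[B,H,D,E,G] q_used=1 → run B
t=22: queue=[B,H,D,E,G] q_used=2 → run B
t=23: queue=[B,H,D,E,G] q_used=3 → run B
t=24: queue=[H,D,E,G] q_used=0 → run H
t=25: queue=[H,D,E,G] q_used=1 → run H
t=26: queue=[H,D,E,G] q_used=2 → run H
t=27: queue=[H,D,E,G] q_used=3 → run H
t=28: queue=[D,E,G,H] q_used=0 → run D
t=29: queue=[D,E,G,H] q_used=1 → run D
t=30: queue=[D,E,G,H] q_used=2 → run D
t=31: queue=[D,E,G,H] q_used=3 → run D
t=32: queue=[E,G,H] q_used=0 → run E
t=33: queue=[G,H] q_used=0 → run G
t=34: queue=[G,H] q_used=1 → run G
t=35: queue=[G,H] q_used=2 → run G
t=36: queue=[H] q_used=0 → run H
t=37: queue=[H] q_used=1 → run H
t=38: queue=[H] q_used=2 → run H
t=39: queue=[H] q_used=3 → run H
t=40: (idle)
t=41: (idle)
t=42: (idle)
t=43: (idle)
t=44: (idle)
t=45: (idle)
t=46: (idle)
t=47: (idle)
t=48: (idle)

completion order = A, B, D, E, G, H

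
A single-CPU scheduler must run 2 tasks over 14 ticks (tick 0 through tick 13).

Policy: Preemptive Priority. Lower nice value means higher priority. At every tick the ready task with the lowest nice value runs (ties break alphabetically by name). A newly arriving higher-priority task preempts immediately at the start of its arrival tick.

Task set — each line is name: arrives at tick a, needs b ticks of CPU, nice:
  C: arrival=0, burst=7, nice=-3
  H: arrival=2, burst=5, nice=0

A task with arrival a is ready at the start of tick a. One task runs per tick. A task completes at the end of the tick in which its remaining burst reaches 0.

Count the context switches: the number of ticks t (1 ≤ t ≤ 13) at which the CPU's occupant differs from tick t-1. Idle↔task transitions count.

context switches = 2

t=0: ready={C} → run C
t=1: ready={C} → run C
t=2: ready={C,H} → run C
t=3: ready={C,H} → run C
t=4: ready={C,H} → run C
t=5: ready={C,H} → run C
t=6: ready={C,H} → run C
t=7: ready={H} → run H
t=8: ready={H} → run H
t=9: ready={H} → run H
t=10: ready={H} → run H
t=11: ready={H} → run H
t=12: (idle)
t=13: (idle)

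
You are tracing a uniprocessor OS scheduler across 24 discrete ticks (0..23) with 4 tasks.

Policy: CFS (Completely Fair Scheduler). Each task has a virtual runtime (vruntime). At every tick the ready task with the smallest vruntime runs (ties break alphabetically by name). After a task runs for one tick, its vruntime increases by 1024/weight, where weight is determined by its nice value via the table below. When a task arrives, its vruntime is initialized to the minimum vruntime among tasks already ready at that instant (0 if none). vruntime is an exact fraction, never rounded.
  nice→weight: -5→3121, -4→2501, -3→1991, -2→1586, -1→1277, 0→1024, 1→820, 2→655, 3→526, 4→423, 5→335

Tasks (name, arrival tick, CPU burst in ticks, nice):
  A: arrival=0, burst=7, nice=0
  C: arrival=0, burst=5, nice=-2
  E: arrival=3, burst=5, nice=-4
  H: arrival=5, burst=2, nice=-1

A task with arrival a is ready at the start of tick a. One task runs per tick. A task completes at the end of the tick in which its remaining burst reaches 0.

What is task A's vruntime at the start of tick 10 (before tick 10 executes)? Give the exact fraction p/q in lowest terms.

t=0: vr[A=0 C=0] → run A
t=1: vr[A=1 C=0] → run C
t=2: vr[A=1 C=512/793] → run C
t=3: vr[A=1 C=1024/793 E=1] → run A
t=4: vr[A=2 C=1024/793 E=1] → run E
t=5: vr[A=2 C=1024/793 E=3525/2501 H=1024/793] → run C
t=6: vr[A=2 C=1536/793 E=3525/2501 H=1024/793] → run H
t=7: vr[A=2 C=1536/793 E=3525/2501 H=2119680/1012661] → run E
t=8: vr[A=2 C=1536/793 E=4549/2501 H=2119680/1012661] → run E
t=9: vr[A=2 C=1536/793 E=5573/2501 H=2119680/1012661] → run C
t=10: vr[A=2 C=2048/793 E=5573/2501 H=2119680/1012661] → run A
t=11: vr[A=3 C=2048/793 E=5573/2501 H=2119680/1012661] → run H
t=12: vr[A=3 C=2048/793 E=5573/2501] → run E
t=13: vr[A=3 C=2048/793 E=6597/2501] → run C
t=14: vr[A=3 E=6597/2501] → run E
t=15: vr[A=3] → run A
t=16: vr[A=4] → run A
t=17: vr[A=5] → run A
t=18: vr[A=6] → run A
t=19: (idle)
t=20: (idle)
t=21: (idle)
t=22: (idle)
t=23: (idle)

vruntime(A, start of tick 10) = 2/1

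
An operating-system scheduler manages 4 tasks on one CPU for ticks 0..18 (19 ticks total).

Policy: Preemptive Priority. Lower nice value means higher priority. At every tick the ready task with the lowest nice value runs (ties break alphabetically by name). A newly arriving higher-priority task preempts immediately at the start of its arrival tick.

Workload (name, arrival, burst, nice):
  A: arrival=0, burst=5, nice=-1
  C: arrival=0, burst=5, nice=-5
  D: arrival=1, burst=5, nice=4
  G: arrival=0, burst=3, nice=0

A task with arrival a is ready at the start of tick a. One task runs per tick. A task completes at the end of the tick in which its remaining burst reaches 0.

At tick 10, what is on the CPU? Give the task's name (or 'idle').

running at tick 10 = G

t=0: ready={A,C,G} → run C
t=1: ready={A,C,D,G} → run C
t=2: ready={A,C,D,G} → run C
t=3: ready={A,C,D,G} → run C
t=4: ready={A,C,D,G} → run C
t=5: ready={A,D,G} → run A
t=6: ready={A,D,G} → run A
t=7: ready={A,D,G} → run A
t=8: ready={A,D,G} → run A
t=9: ready={A,D,G} → run A
t=10: ready={D,G} → run G
t=11: ready={D,G} → run G
t=12: ready={D,G} → run G
t=13: ready={D} → run D
t=14: ready={D} → run D
t=15: ready={D} → run D
t=16: ready={D} → run D
t=17: ready={D} → run D
t=18: (idle)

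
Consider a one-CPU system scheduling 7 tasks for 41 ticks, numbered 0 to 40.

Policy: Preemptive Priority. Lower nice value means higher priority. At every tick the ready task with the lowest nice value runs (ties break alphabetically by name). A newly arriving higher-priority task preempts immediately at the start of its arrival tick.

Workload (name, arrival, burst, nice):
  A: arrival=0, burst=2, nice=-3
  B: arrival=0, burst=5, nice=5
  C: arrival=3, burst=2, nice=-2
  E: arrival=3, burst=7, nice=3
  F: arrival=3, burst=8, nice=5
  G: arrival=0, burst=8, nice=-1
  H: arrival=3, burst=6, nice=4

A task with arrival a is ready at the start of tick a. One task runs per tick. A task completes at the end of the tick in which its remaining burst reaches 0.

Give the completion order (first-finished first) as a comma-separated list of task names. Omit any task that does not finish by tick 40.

t=0: ready={A,B,G} → run A
t=1: ready={A,B,G} → run A
t=2: ready={B,G} → run G
t=3: ready={B,C,E,F,G,H} → run C
t=4: ready={B,C,E,F,G,H} → run C
t=5: ready={B,E,F,G,H} → run G
t=6: ready={B,E,F,G,H} → run G
t=7: ready={B,E,F,G,H} → run G
t=8: ready={B,E,F,G,H} → run G
t=9: ready={B,E,F,G,H} → run G
t=10: ready={B,E,F,G,H} → run G
t=11: ready={B,E,F,G,H} → run G
t=12: ready={B,E,F,H} → run E
t=13: ready={B,E,F,H} → run E
t=14: ready={B,E,F,H} → run E
t=15: ready={B,E,F,H} → run E
t=16: ready={B,E,F,H} → run E
t=17: ready={B,E,F,H} → run E
t=18: ready={B,E,F,H} → run E
t=19: ready={B,F,H} → run H
t=20: ready={B,F,H} → run H
t=21: ready={B,F,H} → run H
t=22: ready={B,F,H} → run H
t=23: ready={B,F,H} → run H
t=24: ready={B,F,H} → run H
t=25: ready={B,F} → run B
t=26: ready={B,F} → run B
t=27: ready={B,F} → run B
t=28: ready={B,F} → run B
t=29: ready={B,F} → run B
t=30: ready={F} → run F
t=31: ready={F} → run F
t=32: ready={F} → run F
t=33: ready={F} → run F
t=34: ready={F} → run F
t=35: ready={F} → run F
t=36: ready={F} → run F
t=37: ready={F} → run F
t=38: (idle)
t=39: (idle)
t=40: (idle)

completion order = A, C, G, E, H, B, F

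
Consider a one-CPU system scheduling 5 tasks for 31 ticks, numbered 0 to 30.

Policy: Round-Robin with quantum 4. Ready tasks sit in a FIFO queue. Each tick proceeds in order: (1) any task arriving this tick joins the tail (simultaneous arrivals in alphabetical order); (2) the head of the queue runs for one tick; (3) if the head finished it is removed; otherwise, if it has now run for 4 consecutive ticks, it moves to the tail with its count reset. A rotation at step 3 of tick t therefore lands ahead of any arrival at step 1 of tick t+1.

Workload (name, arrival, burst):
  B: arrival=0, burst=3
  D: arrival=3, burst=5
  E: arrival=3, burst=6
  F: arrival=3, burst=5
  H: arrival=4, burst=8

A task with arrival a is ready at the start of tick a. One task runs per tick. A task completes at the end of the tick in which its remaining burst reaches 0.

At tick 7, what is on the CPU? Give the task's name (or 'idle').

running at tick 7 = E

t=0: queue=[B] q_used=0 → run B
t=1: queue=[B] q_used=1 → run B
t=2: queue=[B] q_used=2 → run B
t=3: queue=[D,E,F] q_used=0 → run D
t=4: queue=[D,E,F,H] q_used=1 → run D
t=5: queue=[D,E,F,H] q_used=2 → run D
t=6: queue=[D,E,F,H] q_used=3 → run D
t=7: queue=[E,F,H,D] q_used=0 → run E
t=8: queue=[E,F,H,D] q_used=1 → run E
t=9: queue=[E,F,H,D] q_used=2 → run E
t=10: queue=[E,F,H,D] q_used=3 → run E
t=11: queue=[F,H,D,E] q_used=0 → run F
t=12: queue=[F,H,D,E] q_used=1 → run F
t=13: queue=[F,H,D,E] q_used=2 → run F
t=14: queue=[F,H,D,E] q_used=3 → run F
t=15: queue=[H,D,E,F] q_used=0 → run H
t=16: queue=[H,D,E,F] q_used=1 → run H
t=17: queue=[H,D,E,F] q_used=2 → run H
t=18: queue=[H,D,E,F] q_used=3 → run H
t=19: queue=[D,E,F,H] q_used=0 → run D
t=20: queue=[E,F,H] q_used=0 → run E
t=21: queue=[E,F,H] q_used=1 → run E
t=22: queue=[F,H] q_used=0 → run F
t=23: queue=[H] q_used=0 → run H
t=24: queue=[H] q_used=1 → run H
t=25: queue=[H] q_used=2 → run H
t=26: queue=[H] q_used=3 → run H
t=27: (idle)
t=28: (idle)
t=29: (idle)
t=30: (idle)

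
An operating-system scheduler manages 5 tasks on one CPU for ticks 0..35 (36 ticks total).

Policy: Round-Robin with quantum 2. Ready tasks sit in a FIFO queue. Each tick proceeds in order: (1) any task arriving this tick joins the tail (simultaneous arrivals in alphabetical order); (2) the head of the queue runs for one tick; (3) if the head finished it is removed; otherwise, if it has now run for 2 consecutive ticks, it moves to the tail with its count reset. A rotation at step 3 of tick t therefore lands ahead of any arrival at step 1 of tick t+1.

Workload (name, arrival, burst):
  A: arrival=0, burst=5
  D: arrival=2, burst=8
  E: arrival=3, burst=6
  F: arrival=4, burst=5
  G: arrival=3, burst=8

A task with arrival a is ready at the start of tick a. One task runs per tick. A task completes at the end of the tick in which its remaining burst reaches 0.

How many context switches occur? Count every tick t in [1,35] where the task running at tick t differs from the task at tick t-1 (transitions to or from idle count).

t=0: queue=[A] q_used=0 → run A
t=1: queue=[A] q_used=1 → run A
t=2: queue=[A,D] q_used=0 → run A
t=3: queue=[A,D,E,G] q_used=1 → run A
t=4: queue=[D,E,G,A,F] q_used=0 → run D
t=5: queue=[D,E,G,A,F] q_used=1 → run D
t=6: queue=[E,G,A,F,D] q_used=0 → run E
t=7: queue=[E,G,A,F,D] q_used=1 → run E
t=8: queue=[G,A,F,D,E] q_used=0 → run G
t=9: queue=[G,A,F,D,E] q_used=1 → run G
t=10: queue=[A,F,D,E,G] q_used=0 → run A
t=11: queue=[F,D,E,G] q_used=0 → run F
t=12: queue=[F,D,E,G] q_used=1 → run F
t=13: queue=[D,E,G,F] q_used=0 → run D
t=14: queue=[D,E,G,F] q_used=1 → run D
t=15: queue=[E,G,F,D] q_used=0 → run E
t=16: queue=[E,G,F,D] q_used=1 → run E
t=17: queue=[G,F,D,E] q_used=0 → run G
t=18: queue=[G,F,D,E] q_used=1 → run G
t=19: queue=[F,D,E,G] q_used=0 → run F
t=20: queue=[F,D,E,G] q_used=1 → run F
t=21: queue=[D,E,G,F] q_used=0 → run D
t=22: queue=[D,E,G,F] q_used=1 → run D
t=23: queue=[E,G,F,D] q_used=0 → run E
t=24: queue=[E,G,F,D] q_used=1 → run E
t=25: queue=[G,F,D] q_used=0 → run G
t=26: queue=[G,F,D] q_used=1 → run G
t=27: queue=[F,D,G] q_used=0 → run F
t=28: queue=[D,G] q_used=0 → run D
t=29: queue=[D,G] q_used=1 → run D
t=30: queue=[G] q_used=0 → run G
t=31: queue=[G] q_used=1 → run G
t=32: (idle)
t=33: (idle)
t=34: (idle)
t=35: (idle)

context switches = 16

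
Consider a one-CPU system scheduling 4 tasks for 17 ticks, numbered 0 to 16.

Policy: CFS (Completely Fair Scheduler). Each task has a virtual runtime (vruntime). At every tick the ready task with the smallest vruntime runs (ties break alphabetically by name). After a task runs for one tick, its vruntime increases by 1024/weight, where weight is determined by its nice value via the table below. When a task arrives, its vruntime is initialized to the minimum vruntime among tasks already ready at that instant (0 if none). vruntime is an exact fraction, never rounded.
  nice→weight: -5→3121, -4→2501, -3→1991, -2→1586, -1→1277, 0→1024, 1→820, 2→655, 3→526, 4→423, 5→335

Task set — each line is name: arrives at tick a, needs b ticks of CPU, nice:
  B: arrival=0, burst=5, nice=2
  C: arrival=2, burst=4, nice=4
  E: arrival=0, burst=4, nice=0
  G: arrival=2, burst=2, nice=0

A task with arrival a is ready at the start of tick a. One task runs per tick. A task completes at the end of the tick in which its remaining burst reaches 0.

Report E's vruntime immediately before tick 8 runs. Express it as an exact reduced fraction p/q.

vruntime(E, start of tick 8) = 3/1

t=0: vr[B=0 E=0] → run B
t=1: vr[B=1024/655 E=0] → run E
t=2: vr[B=1024/655 C=1 E=1 G=1] → run C
t=3: vr[B=1024/655 C=1447/423 E=1 G=1] → run E
t=4: vr[B=1024/655 C=1447/423 E=2 G=1] → run G
t=5: vr[B=1024/655 C=1447/423 E=2 G=2] → run B
t=6: vr[B=2048/655 C=1447/423 E=2 G=2] → run E
t=7: vr[B=2048/655 C=1447/423 E=3 G=2] → run G
t=8: vr[B=2048/655 C=1447/423 E=3] → run E
t=9: vr[B=2048/655 C=1447/423] → run B
t=10: vr[B=3072/655 C=1447/423] → run C
t=11: vr[B=3072/655 C=2471/423] → run B
t=12: vr[B=4096/655 C=2471/423] → run C
t=13: vr[B=4096/655 C=1165/141] → run B
t=14: vr[C=1165/141] → run C
t=15: (idle)
t=16: (idle)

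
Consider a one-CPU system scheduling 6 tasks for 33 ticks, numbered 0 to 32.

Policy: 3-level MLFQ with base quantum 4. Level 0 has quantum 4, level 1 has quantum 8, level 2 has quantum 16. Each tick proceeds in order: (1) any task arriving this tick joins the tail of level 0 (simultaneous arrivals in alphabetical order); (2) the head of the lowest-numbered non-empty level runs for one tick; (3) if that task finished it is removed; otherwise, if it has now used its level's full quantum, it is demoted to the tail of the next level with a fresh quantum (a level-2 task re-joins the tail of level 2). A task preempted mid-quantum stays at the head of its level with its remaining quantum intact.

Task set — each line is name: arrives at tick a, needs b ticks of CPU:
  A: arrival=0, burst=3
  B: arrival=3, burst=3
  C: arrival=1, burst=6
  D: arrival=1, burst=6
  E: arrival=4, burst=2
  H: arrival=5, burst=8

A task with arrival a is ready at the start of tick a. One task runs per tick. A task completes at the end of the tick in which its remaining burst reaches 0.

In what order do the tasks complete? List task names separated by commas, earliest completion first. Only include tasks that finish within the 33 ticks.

completion order = A, B, E, C, D, H

t=0: L0/L1/L2 = A/-/- → run A
t=1: L0/L1/L2 = ACD/-/- → run A
t=2: L0/L1/L2 = ACD/-/- → run A
t=3: L0/L1/L2 = CDB/-/- → run C
t=4: L0/L1/L2 = CDBE/-/- → run C
t=5: L0/L1/L2 = CDBEH/-/- → run C
t=6: L0/L1/L2 = CDBEH/-/- → run C
t=7: L0/L1/L2 = DBEH/C/- → run D
t=8: L0/L1/L2 = DBEH/C/- → run D
t=9: L0/L1/L2 = DBEH/C/- → run D
t=10: L0/L1/L2 = DBEH/C/- → run D
t=11: L0/L1/L2 = BEH/CD/- → run B
t=12: L0/L1/L2 = BEH/CD/- → run B
t=13: L0/L1/L2 = BEH/CD/- → run B
t=14: L0/L1/L2 = EH/CD/- → run E
t=15: L0/L1/L2 = EH/CD/- → run E
t=16: L0/L1/L2 = H/CD/- → run H
t=17: L0/L1/L2 = H/CD/- → run H
t=18: L0/L1/L2 = H/CD/- → run H
t=19: L0/L1/L2 = H/CD/- → run H
t=20: L0/L1/L2 = -/CDH/- → run C
t=21: L0/L1/L2 = -/CDH/- → run C
t=22: L0/L1/L2 = -/DH/- → run D
t=23: L0/L1/L2 = -/DH/- → run D
t=24: L0/L1/L2 = -/H/- → run H
t=25: L0/L1/L2 = -/H/- → run H
t=26: L0/L1/L2 = -/H/- → run H
t=27: L0/L1/L2 = -/H/- → run H
t=28: (idle)
t=29: (idle)
t=30: (idle)
t=31: (idle)
t=32: (idle)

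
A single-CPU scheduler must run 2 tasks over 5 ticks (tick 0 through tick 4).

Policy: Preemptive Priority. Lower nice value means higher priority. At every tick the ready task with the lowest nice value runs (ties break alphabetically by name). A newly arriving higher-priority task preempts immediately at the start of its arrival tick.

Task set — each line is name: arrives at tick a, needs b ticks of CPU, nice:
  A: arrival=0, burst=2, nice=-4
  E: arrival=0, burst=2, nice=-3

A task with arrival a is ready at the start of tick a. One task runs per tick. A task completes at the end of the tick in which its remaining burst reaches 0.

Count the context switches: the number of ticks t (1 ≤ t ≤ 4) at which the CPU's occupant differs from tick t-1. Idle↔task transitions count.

t=0: ready={A,E} → run A
t=1: ready={A,E} → run A
t=2: ready={E} → run E
t=3: ready={E} → run E
t=4: (idle)

context switches = 2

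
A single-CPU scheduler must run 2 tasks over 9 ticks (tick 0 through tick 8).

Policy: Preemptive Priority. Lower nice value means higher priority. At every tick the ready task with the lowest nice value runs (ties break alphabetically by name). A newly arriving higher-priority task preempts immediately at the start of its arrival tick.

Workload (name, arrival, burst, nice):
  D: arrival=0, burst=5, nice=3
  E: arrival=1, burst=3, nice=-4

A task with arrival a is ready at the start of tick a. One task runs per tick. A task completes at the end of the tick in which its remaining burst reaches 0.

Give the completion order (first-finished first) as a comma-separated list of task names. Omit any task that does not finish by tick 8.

completion order = E, D

t=0: ready={D} → run D
t=1: ready={D,E} → run E
t=2: ready={D,E} → run E
t=3: ready={D,E} → run E
t=4: ready={D} → run D
t=5: ready={D} → run D
t=6: ready={D} → run D
t=7: ready={D} → run D
t=8: (idle)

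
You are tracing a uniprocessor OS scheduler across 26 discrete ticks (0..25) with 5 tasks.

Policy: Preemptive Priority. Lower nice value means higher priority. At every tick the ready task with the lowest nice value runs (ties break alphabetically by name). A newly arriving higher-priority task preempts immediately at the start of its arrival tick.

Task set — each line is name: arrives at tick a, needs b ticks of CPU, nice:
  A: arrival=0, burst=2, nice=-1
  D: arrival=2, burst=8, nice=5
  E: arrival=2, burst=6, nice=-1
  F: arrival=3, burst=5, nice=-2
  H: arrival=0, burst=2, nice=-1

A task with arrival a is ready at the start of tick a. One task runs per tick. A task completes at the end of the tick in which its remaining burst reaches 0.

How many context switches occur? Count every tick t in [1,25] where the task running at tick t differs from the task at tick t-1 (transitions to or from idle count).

t=0: ready={A,H} → run A
t=1: ready={A,H} → run A
t=2: ready={D,E,H} → run E
t=3: ready={D,E,F,H} → run F
t=4: ready={D,E,F,H} → run F
t=5: ready={D,E,F,H} → run F
t=6: ready={D,E,F,H} → run F
t=7: ready={D,E,F,H} → run F
t=8: ready={D,E,H} → run E
t=9: ready={D,E,H} → run E
t=10: ready={D,E,H} → run E
t=11: ready={D,E,H} → run E
t=12: ready={D,E,H} → run E
t=13: ready={D,H} → run H
t=14: ready={D,H} → run H
t=15: ready={D} → run D
t=16: ready={D} → run D
t=17: ready={D} → run D
t=18: ready={D} → run D
t=19: ready={D} → run D
t=20: ready={D} → run D
t=21: ready={D} → run D
t=22: ready={D} → run D
t=23: (idle)
t=24: (idle)
t=25: (idle)

context switches = 6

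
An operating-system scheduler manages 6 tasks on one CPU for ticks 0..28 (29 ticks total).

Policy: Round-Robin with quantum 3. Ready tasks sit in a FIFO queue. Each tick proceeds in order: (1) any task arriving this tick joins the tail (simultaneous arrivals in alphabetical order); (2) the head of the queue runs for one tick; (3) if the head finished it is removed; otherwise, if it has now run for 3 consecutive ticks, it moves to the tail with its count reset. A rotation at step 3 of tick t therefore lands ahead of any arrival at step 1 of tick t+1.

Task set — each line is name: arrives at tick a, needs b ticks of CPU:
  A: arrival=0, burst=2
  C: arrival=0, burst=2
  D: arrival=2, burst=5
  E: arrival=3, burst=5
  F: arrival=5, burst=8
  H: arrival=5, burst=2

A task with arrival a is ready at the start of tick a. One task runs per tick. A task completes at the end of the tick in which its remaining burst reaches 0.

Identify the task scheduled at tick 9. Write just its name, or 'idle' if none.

t=0: queue=[A,C] q_used=0 → run A
t=1: queue=[A,C] q_used=1 → run A
t=2: queue=[C,D] q_used=0 → run C
t=3: queue=[C,D,E] q_used=1 → run C
t=4: queue=[D,E] q_used=0 → run D
t=5: queue=[D,E,F,H] q_used=1 → run D
t=6: queue=[D,E,F,H] q_used=2 → run D
t=7: queue=[E,F,H,D] q_used=0 → run E
t=8: queue=[E,F,H,D] q_used=1 → run E
t=9: queue=[E,F,H,D] q_used=2 → run E
t=10: queue=[F,H,D,E] q_used=0 → run F
t=11: queue=[F,H,D,E] q_used=1 → run F
t=12: queue=[F,H,D,E] q_used=2 → run F
t=13: queue=[H,D,E,F] q_used=0 → run H
t=14: queue=[H,D,E,F] q_used=1 → run H
t=15: queue=[D,E,F] q_used=0 → run D
t=16: queue=[D,E,F] q_used=1 → run D
t=17: queue=[E,F] q_used=0 → run E
t=18: queue=[E,F] q_used=1 → run E
t=19: queue=[F] q_used=0 → run F
t=20: queue=[F] q_used=1 → run F
t=21: queue=[F] q_used=2 → run F
t=22: queue=[F] q_used=0 → run F
t=23: queue=[F] q_used=1 → run F
t=24: (idle)
t=25: (idle)
t=26: (idle)
t=27: (idle)
t=28: (idle)

running at tick 9 = E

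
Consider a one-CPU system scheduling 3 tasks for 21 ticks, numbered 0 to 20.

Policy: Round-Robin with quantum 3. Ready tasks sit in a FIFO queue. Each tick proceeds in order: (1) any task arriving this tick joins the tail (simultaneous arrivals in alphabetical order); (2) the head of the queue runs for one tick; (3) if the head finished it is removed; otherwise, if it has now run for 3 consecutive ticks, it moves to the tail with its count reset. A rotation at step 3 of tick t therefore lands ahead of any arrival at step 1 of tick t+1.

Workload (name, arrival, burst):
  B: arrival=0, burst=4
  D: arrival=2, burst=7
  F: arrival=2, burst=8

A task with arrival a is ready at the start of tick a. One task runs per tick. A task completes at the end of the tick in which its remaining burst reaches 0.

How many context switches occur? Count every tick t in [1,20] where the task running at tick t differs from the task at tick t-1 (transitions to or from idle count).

t=0: queue=[B] q_used=0 → run B
t=1: queue=[B] q_used=1 → run B
t=2: queue=[B,D,F] q_used=2 → run B
t=3: queue=[D,F,B] q_used=0 → run D
t=4: queue=[D,F,B] q_used=1 → run D
t=5: queue=[D,F,B] q_used=2 → run D
t=6: queue=[F,B,D] q_used=0 → run F
t=7: queue=[F,B,D] q_used=1 → run F
t=8: queue=[F,B,D] q_used=2 → run F
t=9: queue=[B,D,F] q_used=0 → run B
t=10: queue=[D,F] q_used=0 → run D
t=11: queue=[D,F] q_used=1 → run D
t=12: queue=[D,F] q_used=2 → run D
t=13: queue=[F,D] q_used=0 → run F
t=14: queue=[F,D] q_used=1 → run F
t=15: queue=[F,D] q_used=2 → run F
t=16: queue=[D,F] q_used=0 → run D
t=17: queue=[F] q_used=0 → run F
t=18: queue=[F] q_used=1 → run F
t=19: (idle)
t=20: (idle)

context switches = 8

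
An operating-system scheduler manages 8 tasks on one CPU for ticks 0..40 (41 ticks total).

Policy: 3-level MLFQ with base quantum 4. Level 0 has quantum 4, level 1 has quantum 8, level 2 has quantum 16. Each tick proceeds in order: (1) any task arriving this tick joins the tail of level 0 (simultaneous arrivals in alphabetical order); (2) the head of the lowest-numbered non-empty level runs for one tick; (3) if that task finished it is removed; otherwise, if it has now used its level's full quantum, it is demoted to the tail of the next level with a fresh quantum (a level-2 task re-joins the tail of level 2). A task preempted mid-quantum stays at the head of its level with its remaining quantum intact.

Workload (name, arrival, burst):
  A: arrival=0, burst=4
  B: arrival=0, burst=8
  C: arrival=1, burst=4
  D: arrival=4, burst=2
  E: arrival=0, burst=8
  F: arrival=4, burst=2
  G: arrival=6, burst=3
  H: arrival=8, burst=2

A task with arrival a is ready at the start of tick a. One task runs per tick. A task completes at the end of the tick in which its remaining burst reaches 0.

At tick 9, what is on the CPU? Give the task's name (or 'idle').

t=0: L0/L1/L2 = ABE/-/- → run A
t=1: L0/L1/L2 = ABEC/-/- → run A
t=2: L0/L1/L2 = ABEC/-/- → run A
t=3: L0/L1/L2 = ABEC/-/- → run A
t=4: L0/L1/L2 = BECDF/-/- → run B
t=5: L0/L1/L2 = BECDF/-/- → run B
t=6: L0/L1/L2 = BECDFG/-/- → run B
t=7: L0/L1/L2 = BECDFG/-/- → run B
t=8: L0/L1/L2 = ECDFGH/B/- → run E
t=9: L0/L1/L2 = ECDFGH/B/- → run E
t=10: L0/L1/L2 = ECDFGH/B/- → run E
t=11: L0/L1/L2 = ECDFGH/B/- → run E
t=12: L0/L1/L2 = CDFGH/BE/- → run C
t=13: L0/L1/L2 = CDFGH/BE/- → run C
t=14: L0/L1/L2 = CDFGH/BE/- → run C
t=15: L0/L1/L2 = CDFGH/BE/- → run C
t=16: L0/L1/L2 = DFGH/BE/- → run D
t=17: L0/L1/L2 = DFGH/BE/- → run D
t=18: L0/L1/L2 = FGH/BE/- → run F
t=19: L0/L1/L2 = FGH/BE/- → run F
t=20: L0/L1/L2 = GH/BE/- → run G
t=21: L0/L1/L2 = GH/BE/- → run G
t=22: L0/L1/L2 = GH/BE/- → run G
t=23: L0/L1/L2 = H/BE/- → run H
t=24: L0/L1/L2 = H/BE/- → run H
t=25: L0/L1/L2 = -/BE/- → run B
t=26: L0/L1/L2 = -/BE/- → run B
t=27: L0/L1/L2 = -/BE/- → run B
t=28: L0/L1/L2 = -/BE/- → run B
t=29: L0/L1/L2 = -/E/- → run E
t=30: L0/L1/L2 = -/E/- → run E
t=31: L0/L1/L2 = -/E/- → run E
t=32: L0/L1/L2 = -/E/- → run E
t=33: (idle)
t=34: (idle)
t=35: (idle)
t=36: (idle)
t=37: (idle)
t=38: (idle)
t=39: (idle)
t=40: (idle)

running at tick 9 = E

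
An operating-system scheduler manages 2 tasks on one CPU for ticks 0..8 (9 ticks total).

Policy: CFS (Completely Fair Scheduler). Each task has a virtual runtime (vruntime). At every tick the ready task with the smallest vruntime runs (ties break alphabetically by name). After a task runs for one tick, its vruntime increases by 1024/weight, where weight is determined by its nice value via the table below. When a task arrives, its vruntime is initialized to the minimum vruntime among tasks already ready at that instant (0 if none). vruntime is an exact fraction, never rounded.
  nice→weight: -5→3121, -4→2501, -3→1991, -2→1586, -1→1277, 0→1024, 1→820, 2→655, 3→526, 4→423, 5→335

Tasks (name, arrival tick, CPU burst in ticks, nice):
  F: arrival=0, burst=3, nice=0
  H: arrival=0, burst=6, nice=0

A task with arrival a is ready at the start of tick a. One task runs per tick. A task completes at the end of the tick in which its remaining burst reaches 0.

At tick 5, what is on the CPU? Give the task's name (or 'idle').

t=0: vr[F=0 H=0] → run F
t=1: vr[F=1 H=0] → run H
t=2: vr[F=1 H=1] → run F
t=3: vr[F=2 H=1] → run H
t=4: vr[F=2 H=2] → run F
t=5: vr[H=2] → run H
t=6: vr[H=3] → run H
t=7: vr[H=4] → run H
t=8: vr[H=5] → run H

running at tick 5 = H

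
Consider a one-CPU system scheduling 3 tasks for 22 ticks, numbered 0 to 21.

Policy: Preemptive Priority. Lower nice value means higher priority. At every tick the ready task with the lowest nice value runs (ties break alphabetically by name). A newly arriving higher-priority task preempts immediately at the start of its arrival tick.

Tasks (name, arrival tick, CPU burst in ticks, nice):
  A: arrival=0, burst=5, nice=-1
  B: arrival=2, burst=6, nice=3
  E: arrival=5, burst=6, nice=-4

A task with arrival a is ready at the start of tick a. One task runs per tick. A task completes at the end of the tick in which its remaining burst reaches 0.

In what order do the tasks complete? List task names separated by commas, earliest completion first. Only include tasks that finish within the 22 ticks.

completion order = A, E, B

t=0: ready={A} → run A
t=1: ready={A} → run A
t=2: ready={A,B} → run A
t=3: ready={A,B} → run A
t=4: ready={A,B} → run A
t=5: ready={B,E} → run E
t=6: ready={B,E} → run E
t=7: ready={B,E} → run E
t=8: ready={B,E} → run E
t=9: ready={B,E} → run E
t=10: ready={B,E} → run E
t=11: ready={B} → run B
t=12: ready={B} → run B
t=13: ready={B} → run B
t=14: ready={B} → run B
t=15: ready={B} → run B
t=16: ready={B} → run B
t=17: (idle)
t=18: (idle)
t=19: (idle)
t=20: (idle)
t=21: (idle)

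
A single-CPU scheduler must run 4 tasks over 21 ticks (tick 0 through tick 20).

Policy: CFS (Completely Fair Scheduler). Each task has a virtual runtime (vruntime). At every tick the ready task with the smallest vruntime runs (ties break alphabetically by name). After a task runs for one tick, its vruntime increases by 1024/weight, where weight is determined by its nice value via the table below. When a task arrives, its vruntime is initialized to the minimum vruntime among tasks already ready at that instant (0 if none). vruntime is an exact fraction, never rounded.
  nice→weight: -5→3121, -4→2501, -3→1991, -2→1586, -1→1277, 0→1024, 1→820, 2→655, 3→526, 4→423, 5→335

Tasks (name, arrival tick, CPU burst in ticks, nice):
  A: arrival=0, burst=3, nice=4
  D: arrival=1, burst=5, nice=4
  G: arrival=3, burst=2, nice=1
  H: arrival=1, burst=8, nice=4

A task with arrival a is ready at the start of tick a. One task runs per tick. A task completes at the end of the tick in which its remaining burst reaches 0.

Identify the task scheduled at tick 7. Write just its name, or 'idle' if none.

t=0: vr[A=0] → run A
t=1: vr[A=1024/423 D=1024/423 H=1024/423] → run A
t=2: vr[A=2048/423 D=1024/423 H=1024/423] → run D
t=3: vr[A=2048/423 D=2048/423 G=1024/423 H=1024/423] → run G
t=4: vr[A=2048/423 D=2048/423 G=318208/86715 H=1024/423] → run H
t=5: vr[A=2048/423 D=2048/423 G=318208/86715 H=2048/423] → run G
t=6: vr[A=2048/423 D=2048/423 H=2048/423] → run A
t=7: vr[D=2048/423 H=2048/423] → run D
t=8: vr[D=1024/141 H=2048/423] → run H
t=9: vr[D=1024/141 H=1024/141] → run D
t=10: vr[D=4096/423 H=1024/141] → run H
t=11: vr[D=4096/423 H=4096/423] → run D
t=12: vr[D=5120/423 H=4096/423] → run H
t=13: vr[D=5120/423 H=5120/423] → run D
t=14: vr[H=5120/423] → run H
t=15: vr[H=2048/141] → run H
t=16: vr[H=7168/423] → run H
t=17: vr[H=8192/423] → run H
t=18: (idle)
t=19: (idle)
t=20: (idle)

running at tick 7 = D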